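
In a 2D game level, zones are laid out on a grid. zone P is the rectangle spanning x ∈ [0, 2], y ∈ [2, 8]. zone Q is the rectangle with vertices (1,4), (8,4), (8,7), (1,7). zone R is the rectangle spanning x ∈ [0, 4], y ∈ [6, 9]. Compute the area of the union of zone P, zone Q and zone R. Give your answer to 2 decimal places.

36.00

By inclusion–exclusion:
Individual areas: |zone P| = 12, |zone Q| = 21, |zone R| = 12.
|zone P∩zone Q|: x∈[1,2], y∈[4,7] → 1·3 = 3.
|zone P∩zone R|: x∈[0,2], y∈[6,8] → 2·2 = 4.
|zone Q∩zone R|: x∈[1,4], y∈[6,7] → 3·1 = 3.
|zone P∩zone Q∩zone R| = 1.
|zone P ∪ zone Q ∪ zone R| = 45 − 10 + 1 = 36.00.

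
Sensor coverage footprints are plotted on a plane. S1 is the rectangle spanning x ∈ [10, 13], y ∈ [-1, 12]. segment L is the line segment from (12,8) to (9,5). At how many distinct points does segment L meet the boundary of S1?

1

The segment meets the boundary at (10,6).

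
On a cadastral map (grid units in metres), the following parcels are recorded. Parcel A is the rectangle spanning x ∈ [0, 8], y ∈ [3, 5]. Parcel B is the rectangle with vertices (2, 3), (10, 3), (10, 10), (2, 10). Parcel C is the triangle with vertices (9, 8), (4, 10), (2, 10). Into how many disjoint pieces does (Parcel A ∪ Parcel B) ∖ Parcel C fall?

(Parcel A ∪ Parcel B) ∖ Parcel C is a single connected region.

1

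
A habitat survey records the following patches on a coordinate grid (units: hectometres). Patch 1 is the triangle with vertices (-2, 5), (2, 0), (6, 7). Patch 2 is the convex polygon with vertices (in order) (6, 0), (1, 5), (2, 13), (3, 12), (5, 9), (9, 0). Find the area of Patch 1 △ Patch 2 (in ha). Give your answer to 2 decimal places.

|Patch 1| = 24, |Patch 2| = 48, |Patch 1∩Patch 2| = 10.4249.
|Patch 1 △ Patch 2| = |Patch 1| + |Patch 2| − 2·|Patch 1∩Patch 2| = 24 + 48 − 20.8499 = 51.15.

51.15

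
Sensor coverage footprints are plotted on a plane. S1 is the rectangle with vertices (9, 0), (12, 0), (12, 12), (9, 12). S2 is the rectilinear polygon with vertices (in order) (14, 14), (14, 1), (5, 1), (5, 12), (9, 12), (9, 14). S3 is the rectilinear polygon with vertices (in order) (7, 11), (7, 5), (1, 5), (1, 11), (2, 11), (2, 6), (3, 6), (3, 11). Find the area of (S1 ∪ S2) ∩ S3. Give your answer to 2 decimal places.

The region (S1 ∪ S2) ∩ S3 is the polygon with vertices (5,11), (7,11), (7,5), (5,5).
By the shoelace formula its area is 12.00.

12.00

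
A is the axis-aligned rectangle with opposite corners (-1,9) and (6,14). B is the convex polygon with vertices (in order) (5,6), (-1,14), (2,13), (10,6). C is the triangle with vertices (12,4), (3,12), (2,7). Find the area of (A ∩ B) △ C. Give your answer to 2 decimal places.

27.95

|A ∩ B| = 13.125.
|(A ∩ B) ∩ C| = 5.8355.
|(A ∩ B) △ C| = 13.125 + 26.5 − 11.6711 = 27.95.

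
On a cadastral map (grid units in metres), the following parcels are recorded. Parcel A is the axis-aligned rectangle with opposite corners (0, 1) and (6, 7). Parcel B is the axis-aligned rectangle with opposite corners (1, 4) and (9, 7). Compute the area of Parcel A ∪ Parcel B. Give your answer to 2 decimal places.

By inclusion–exclusion:
Individual areas: |Parcel A| = 36, |Parcel B| = 24.
|Parcel A∩Parcel B|: x∈[1,6], y∈[4,7] → 5·3 = 15.
|Parcel A ∪ Parcel B| = 60 − 15 = 45.00.

45.00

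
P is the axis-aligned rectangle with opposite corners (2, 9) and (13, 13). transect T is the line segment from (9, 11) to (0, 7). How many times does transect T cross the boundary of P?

1

The segment meets the boundary at (4.5,9).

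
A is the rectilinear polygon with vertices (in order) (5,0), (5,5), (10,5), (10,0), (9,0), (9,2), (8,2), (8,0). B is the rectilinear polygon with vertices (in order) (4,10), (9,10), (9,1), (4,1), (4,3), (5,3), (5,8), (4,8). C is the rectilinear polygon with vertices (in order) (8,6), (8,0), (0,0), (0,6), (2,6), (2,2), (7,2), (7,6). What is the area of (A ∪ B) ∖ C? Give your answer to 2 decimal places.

37.00

|A ∪ B| = 48.
|(A ∪ B) ∩ C| = 11.
|(A ∪ B) ∖ C| = 48 − 11 = 37.00.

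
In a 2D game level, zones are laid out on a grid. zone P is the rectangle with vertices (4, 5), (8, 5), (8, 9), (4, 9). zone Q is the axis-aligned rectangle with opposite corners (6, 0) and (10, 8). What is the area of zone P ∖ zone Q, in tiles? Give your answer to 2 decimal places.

|zone P∩zone Q|: x∈[6,8], y∈[5,8] → 2·3 = 6.
|zone P| = 16.
|zone P ∖ zone Q| = |zone P| − |zone P∩zone Q| = 16 − 6 = 10.00.

10.00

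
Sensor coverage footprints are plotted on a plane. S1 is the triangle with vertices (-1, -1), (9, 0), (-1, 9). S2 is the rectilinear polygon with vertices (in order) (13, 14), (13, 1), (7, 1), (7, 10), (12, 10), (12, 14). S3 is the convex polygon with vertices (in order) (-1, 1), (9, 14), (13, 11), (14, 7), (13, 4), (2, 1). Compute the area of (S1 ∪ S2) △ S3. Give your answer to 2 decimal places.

|S1 ∪ S2| = 107.6444.
|(S1 ∪ S2) ∩ S3| = 59.665.
|(S1 ∪ S2) △ S3| = 107.6444 + 98 − 119.33 = 86.31.

86.31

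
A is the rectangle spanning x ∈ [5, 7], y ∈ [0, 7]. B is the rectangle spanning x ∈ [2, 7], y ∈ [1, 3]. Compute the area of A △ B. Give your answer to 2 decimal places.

16.00

|A∩B|: x∈[5,7], y∈[1,3] → 2·2 = 4.
|A △ B| = |A| + |B| − 2·|A∩B| = 14 + 10 − 8 = 16.00.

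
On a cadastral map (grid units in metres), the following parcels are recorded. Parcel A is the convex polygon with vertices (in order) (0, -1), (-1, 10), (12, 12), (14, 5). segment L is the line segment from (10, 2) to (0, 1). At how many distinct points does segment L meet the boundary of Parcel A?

The segment meets the boundary at (6.087,1.609).

1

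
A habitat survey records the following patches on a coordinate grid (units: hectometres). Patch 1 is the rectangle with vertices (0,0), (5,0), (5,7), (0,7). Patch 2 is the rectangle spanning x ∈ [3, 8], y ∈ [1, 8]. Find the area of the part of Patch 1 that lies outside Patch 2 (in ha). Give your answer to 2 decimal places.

|Patch 1∩Patch 2|: x∈[3,5], y∈[1,7] → 2·6 = 12.
|Patch 1| = 35.
|Patch 1 ∖ Patch 2| = |Patch 1| − |Patch 1∩Patch 2| = 35 − 12 = 23.00.

23.00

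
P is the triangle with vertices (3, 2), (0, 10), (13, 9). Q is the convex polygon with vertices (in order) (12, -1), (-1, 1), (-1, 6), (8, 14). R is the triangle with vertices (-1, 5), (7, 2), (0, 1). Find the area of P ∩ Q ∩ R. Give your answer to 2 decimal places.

1.54

The intersection is the polygon with vertices (3,2), (2.345,3.745), (4.395,2.977).
By the shoelace formula its area is 1.54.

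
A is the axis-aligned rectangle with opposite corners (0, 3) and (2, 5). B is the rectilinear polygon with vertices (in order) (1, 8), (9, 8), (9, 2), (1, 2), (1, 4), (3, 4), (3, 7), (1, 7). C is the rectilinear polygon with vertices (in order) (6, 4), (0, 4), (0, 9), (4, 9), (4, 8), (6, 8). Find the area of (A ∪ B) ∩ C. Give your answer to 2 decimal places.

16.00

|A ∪ B| = 45.
|(A ∪ B) ∩ C| = 16.00.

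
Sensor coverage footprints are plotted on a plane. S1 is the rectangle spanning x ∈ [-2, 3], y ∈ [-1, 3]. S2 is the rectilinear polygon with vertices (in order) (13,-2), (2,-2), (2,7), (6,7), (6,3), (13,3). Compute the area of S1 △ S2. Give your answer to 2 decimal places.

|S1| = 20, |S2| = 71, |S1∩S2| = 4.
|S1 △ S2| = |S1| + |S2| − 2·|S1∩S2| = 20 + 71 − 8 = 83.00.

83.00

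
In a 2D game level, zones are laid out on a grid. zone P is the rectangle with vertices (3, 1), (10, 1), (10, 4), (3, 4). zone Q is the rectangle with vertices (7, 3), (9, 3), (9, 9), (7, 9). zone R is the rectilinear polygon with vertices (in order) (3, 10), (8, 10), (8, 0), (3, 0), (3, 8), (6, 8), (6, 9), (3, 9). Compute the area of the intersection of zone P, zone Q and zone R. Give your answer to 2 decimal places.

The intersection is the polygon with vertices (7,3), (7,4), (8,4), (8,3).
By the shoelace formula its area is 1.00.

1.00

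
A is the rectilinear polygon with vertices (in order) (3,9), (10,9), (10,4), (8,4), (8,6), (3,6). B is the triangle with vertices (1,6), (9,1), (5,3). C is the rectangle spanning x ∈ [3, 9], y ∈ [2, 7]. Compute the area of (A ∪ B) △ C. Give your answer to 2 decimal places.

37.90

|A ∪ B| = 27.
|(A ∪ B) ∩ C| = 9.55.
|(A ∪ B) △ C| = 27 + 30 − 19.1 = 37.90.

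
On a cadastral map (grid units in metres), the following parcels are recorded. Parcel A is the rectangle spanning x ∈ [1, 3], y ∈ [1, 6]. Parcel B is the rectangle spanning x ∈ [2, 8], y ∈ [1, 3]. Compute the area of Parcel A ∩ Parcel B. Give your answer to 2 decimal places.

|Parcel A∩Parcel B|: x∈[2,3], y∈[1,3] → 1·2 = 2.

2.00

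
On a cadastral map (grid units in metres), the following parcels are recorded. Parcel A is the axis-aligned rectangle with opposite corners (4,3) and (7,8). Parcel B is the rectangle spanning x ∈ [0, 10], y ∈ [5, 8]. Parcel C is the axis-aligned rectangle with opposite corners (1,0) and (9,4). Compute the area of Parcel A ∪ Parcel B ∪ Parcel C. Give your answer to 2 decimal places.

65.00

By inclusion–exclusion:
Individual areas: |Parcel A| = 15, |Parcel B| = 30, |Parcel C| = 32.
|Parcel A∩Parcel B|: x∈[4,7], y∈[5,8] → 3·3 = 9.
|Parcel A∩Parcel C|: x∈[4,7], y∈[3,4] → 3·1 = 3.
|Parcel B∩Parcel C| = 0 (no overlap).
|Parcel A∩Parcel B∩Parcel C| = 0.
|Parcel A ∪ Parcel B ∪ Parcel C| = 77 − 12 + 0 = 65.00.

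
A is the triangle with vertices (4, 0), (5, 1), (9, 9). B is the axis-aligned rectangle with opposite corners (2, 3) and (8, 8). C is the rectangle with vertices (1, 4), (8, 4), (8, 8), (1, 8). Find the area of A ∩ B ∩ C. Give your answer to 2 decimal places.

0.59

The intersection is the polygon with vertices (8,7.2), (8,7), (6.5,4), (6.222,4).
By the shoelace formula its area is 0.59.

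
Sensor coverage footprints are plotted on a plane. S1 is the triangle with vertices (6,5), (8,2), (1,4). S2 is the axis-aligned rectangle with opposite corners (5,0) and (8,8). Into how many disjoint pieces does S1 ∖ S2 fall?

S1 ∖ S2 is a single connected region.

1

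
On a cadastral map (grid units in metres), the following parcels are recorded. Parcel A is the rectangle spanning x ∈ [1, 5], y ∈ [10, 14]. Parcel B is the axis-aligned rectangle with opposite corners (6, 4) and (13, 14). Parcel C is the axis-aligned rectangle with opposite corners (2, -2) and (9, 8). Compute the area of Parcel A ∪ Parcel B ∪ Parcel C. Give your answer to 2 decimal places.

By inclusion–exclusion:
Individual areas: |Parcel A| = 16, |Parcel B| = 70, |Parcel C| = 70.
|Parcel A∩Parcel B| = 0 (no overlap).
|Parcel A∩Parcel C| = 0 (no overlap).
|Parcel B∩Parcel C|: x∈[6,9], y∈[4,8] → 3·4 = 12.
|Parcel A∩Parcel B∩Parcel C| = 0.
|Parcel A ∪ Parcel B ∪ Parcel C| = 156 − 12 + 0 = 144.00.

144.00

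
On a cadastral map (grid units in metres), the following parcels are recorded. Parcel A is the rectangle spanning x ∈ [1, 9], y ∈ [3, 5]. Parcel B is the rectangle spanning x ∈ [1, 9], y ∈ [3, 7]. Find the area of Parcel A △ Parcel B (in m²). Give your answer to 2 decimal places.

|Parcel A∩Parcel B|: x∈[1,9], y∈[3,5] → 8·2 = 16.
|Parcel A △ Parcel B| = |Parcel A| + |Parcel B| − 2·|Parcel A∩Parcel B| = 16 + 32 − 32 = 16.00.

16.00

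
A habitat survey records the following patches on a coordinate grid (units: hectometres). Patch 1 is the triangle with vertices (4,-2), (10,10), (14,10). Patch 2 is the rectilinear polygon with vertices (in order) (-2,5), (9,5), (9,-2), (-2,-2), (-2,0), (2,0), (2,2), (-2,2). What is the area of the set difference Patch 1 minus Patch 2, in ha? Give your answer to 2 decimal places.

16.25

|Patch 1| = 24, |Patch 1∩Patch 2| = 7.75.
|Patch 1 ∖ Patch 2| = |Patch 1| − |Patch 1∩Patch 2| = 24 − 7.75 = 16.25.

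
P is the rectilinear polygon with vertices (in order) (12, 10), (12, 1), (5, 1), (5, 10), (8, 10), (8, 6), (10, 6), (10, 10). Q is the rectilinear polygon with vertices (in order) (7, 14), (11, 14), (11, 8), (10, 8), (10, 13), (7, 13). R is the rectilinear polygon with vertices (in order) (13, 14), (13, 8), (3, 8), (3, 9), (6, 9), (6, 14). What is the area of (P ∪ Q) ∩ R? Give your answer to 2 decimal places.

16.00

|P ∪ Q| = 62.
|(P ∪ Q) ∩ R| = 16.00.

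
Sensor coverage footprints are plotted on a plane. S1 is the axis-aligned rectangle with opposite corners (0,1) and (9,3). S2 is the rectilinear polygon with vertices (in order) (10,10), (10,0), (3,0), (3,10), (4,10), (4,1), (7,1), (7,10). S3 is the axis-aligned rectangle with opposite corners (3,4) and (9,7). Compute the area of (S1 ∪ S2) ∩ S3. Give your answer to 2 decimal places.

|S1 ∪ S2| = 55.
|(S1 ∪ S2) ∩ S3| = 9.00.

9.00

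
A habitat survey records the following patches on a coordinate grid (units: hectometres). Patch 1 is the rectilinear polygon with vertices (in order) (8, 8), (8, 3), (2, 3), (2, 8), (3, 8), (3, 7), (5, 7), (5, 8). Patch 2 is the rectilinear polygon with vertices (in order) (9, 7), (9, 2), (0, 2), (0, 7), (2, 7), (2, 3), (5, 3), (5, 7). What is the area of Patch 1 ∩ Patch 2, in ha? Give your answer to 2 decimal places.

12.00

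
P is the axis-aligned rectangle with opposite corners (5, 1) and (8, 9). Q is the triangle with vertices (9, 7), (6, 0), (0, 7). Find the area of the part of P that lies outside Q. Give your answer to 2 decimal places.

|P| = 24, |P∩Q| = 15.1071.
|P ∖ Q| = |P| − |P∩Q| = 24 − 15.1071 = 8.89.

8.89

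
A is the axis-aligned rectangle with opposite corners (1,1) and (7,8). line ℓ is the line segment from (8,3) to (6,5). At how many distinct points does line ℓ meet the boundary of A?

The segment meets the boundary at (7,4).

1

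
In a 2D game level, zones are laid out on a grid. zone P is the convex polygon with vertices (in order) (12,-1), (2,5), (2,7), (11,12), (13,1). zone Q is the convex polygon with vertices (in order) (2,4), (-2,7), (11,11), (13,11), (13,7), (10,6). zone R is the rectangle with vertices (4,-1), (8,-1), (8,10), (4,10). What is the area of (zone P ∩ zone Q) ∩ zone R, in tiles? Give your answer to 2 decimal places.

16.75

The region (zone P ∩ zone Q) ∩ zone R is the polygon with vertices (6.965,9.759), (7.75,10), (8,10), (8,5.5), (4,4.5), (4,8.111).
By the shoelace formula its area is 16.75.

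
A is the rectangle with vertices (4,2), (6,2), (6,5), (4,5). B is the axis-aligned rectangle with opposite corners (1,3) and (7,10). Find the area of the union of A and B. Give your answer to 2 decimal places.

44.00

By inclusion–exclusion:
Individual areas: |A| = 6, |B| = 42.
|A∩B|: x∈[4,6], y∈[3,5] → 2·2 = 4.
|A ∪ B| = 48 − 4 = 44.00.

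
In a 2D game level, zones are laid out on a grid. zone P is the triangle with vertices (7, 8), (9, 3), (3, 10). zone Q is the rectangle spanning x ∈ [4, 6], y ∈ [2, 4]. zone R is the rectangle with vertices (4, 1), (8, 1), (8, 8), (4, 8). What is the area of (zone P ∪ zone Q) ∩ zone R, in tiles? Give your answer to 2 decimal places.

|zone P ∪ zone Q| = 12.
|(zone P ∪ zone Q) ∩ zone R| = 9.05.

9.05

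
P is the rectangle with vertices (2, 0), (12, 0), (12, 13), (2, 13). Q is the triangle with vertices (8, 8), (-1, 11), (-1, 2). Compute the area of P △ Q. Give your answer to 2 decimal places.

|P| = 130, |Q| = 40.5, |P∩Q| = 18.
|P △ Q| = |P| + |Q| − 2·|P∩Q| = 130 + 40.5 − 36 = 134.50.

134.50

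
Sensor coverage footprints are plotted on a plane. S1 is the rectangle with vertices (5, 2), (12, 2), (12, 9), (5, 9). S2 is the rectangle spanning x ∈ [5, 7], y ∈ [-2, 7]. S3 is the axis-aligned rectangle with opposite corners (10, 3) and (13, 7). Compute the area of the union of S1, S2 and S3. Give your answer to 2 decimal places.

61.00

By inclusion–exclusion:
Individual areas: |S1| = 49, |S2| = 18, |S3| = 12.
|S1∩S2|: x∈[5,7], y∈[2,7] → 2·5 = 10.
|S1∩S3|: x∈[10,12], y∈[3,7] → 2·4 = 8.
|S2∩S3| = 0 (no overlap).
|S1∩S2∩S3| = 0.
|S1 ∪ S2 ∪ S3| = 79 − 18 + 0 = 61.00.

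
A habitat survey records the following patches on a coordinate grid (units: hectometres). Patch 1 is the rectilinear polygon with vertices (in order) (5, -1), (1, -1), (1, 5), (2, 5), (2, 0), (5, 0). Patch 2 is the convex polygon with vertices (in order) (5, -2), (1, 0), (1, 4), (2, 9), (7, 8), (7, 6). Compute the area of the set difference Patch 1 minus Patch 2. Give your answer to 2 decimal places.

|Patch 1| = 9, |Patch 1∩Patch 2| = 7.9.
|Patch 1 ∖ Patch 2| = |Patch 1| − |Patch 1∩Patch 2| = 9 − 7.9 = 1.10.

1.10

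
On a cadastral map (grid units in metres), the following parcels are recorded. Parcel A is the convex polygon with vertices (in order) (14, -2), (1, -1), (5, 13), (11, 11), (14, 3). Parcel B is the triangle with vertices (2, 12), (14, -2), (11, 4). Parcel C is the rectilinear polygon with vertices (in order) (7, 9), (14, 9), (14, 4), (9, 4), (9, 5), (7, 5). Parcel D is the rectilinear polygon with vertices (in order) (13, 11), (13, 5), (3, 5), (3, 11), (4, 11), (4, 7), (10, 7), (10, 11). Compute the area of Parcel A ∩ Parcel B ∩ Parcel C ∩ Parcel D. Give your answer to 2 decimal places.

2.92

The intersection is the polygon with vertices (8,5), (7,6.167), (7,7), (7.625,7), (9.875,5), (9,5).
By the shoelace formula its area is 2.92.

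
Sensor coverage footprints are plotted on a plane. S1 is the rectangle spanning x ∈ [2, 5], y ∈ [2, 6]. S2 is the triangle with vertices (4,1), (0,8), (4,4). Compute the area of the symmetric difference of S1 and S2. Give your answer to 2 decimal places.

|S1| = 12, |S2| = 6, |S1∩S2| = 4.2143.
|S1 △ S2| = |S1| + |S2| − 2·|S1∩S2| = 12 + 6 − 8.4286 = 9.57.

9.57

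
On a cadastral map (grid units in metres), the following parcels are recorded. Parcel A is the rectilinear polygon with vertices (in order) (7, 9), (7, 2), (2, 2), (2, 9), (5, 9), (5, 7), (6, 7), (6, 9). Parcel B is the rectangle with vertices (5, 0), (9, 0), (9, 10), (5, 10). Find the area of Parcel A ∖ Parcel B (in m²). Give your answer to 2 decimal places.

|Parcel A| = 33, |Parcel A∩Parcel B| = 12.
|Parcel A ∖ Parcel B| = |Parcel A| − |Parcel A∩Parcel B| = 33 − 12 = 21.00.

21.00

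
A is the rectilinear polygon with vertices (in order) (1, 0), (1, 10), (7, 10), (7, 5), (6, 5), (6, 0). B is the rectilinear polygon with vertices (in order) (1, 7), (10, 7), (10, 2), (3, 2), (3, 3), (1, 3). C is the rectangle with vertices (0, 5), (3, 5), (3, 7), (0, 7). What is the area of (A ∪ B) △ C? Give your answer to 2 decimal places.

|A ∪ B| = 73.
|(A ∪ B) ∩ C| = 4.
|(A ∪ B) △ C| = 73 + 6 − 8 = 71.00.

71.00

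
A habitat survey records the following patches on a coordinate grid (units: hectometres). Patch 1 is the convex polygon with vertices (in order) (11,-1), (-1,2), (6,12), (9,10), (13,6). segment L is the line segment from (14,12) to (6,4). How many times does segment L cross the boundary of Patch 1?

1

The segment meets the boundary at (10.5,8.5).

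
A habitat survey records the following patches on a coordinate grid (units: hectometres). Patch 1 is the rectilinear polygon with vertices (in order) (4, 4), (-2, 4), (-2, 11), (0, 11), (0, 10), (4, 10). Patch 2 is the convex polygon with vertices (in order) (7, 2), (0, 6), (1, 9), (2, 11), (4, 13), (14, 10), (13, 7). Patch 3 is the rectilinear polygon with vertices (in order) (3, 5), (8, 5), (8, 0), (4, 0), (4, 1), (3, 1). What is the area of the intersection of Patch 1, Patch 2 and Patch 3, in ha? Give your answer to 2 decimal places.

The intersection is the polygon with vertices (3,4.286), (3,5), (4,5), (4,4), (3.5,4).
By the shoelace formula its area is 0.93.

0.93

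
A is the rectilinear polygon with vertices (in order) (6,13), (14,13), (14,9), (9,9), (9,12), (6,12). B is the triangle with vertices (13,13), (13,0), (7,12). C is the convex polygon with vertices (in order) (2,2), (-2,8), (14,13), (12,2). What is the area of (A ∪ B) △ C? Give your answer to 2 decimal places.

93.11

|A ∪ B| = 47.
|(A ∪ B) ∩ C| = 33.4441.
|(A ∪ B) △ C| = 47 + 113 − 66.8882 = 93.11.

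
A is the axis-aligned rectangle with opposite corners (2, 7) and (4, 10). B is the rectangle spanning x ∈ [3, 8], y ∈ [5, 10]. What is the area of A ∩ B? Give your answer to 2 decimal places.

|A∩B|: x∈[3,4], y∈[7,10] → 1·3 = 3.

3.00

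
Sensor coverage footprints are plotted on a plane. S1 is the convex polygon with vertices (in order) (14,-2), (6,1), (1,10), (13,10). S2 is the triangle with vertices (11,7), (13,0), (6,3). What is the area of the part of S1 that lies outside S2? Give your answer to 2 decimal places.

|S1| = 100.5, |S1∩S2| = 21.5.
|S1 ∖ S2| = |S1| − |S1∩S2| = 100.5 − 21.5 = 79.00.

79.00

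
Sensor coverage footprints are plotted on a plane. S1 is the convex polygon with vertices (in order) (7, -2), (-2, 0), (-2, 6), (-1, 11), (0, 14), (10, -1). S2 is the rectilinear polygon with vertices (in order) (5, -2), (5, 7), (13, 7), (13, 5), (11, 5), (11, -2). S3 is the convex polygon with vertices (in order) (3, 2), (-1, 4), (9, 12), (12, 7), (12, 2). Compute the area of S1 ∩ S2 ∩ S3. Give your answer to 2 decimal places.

The intersection is the polygon with vertices (5,6.5), (8,2), (5,2).
By the shoelace formula its area is 6.75.

6.75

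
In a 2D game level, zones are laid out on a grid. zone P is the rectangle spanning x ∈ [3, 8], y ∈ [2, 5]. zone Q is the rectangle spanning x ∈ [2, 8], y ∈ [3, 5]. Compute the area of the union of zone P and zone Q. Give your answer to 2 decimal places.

17.00

By inclusion–exclusion:
Individual areas: |zone P| = 15, |zone Q| = 12.
|zone P∩zone Q|: x∈[3,8], y∈[3,5] → 5·2 = 10.
|zone P ∪ zone Q| = 27 − 10 = 17.00.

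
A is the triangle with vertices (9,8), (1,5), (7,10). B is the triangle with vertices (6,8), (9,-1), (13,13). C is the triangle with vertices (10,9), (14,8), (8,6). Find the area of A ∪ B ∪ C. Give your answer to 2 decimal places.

48.40

By inclusion–exclusion:
Individual areas: |A| = 11, |B| = 39, |C| = 7.
|A∩B| = 3.375.
|A∩C| = 0.
|B∩C| = 5.2254.
|A∩B∩C| = 0.
|A ∪ B ∪ C| = 57 − 8.6004 + 0 = 48.40.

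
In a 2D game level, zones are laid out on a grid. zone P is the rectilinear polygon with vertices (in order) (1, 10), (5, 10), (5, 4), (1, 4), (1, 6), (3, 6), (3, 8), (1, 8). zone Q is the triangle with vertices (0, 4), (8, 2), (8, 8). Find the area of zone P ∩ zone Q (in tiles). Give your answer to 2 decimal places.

6.00

The intersection is the polygon with vertices (5,4), (1,4), (1,4.5), (5,6.5).
By the shoelace formula its area is 6.00.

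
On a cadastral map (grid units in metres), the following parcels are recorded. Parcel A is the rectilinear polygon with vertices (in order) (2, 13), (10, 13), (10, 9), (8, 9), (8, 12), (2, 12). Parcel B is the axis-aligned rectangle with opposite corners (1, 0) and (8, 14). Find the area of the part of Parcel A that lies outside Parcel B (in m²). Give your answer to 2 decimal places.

|Parcel A| = 14, |Parcel A∩Parcel B| = 6.
|Parcel A ∖ Parcel B| = |Parcel A| − |Parcel A∩Parcel B| = 14 − 6 = 8.00.

8.00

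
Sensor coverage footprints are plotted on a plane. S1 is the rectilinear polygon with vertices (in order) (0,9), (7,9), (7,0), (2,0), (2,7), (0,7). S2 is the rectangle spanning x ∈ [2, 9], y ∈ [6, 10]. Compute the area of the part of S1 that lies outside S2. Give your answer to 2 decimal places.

|S1| = 49, |S1∩S2| = 15.
|S1 ∖ S2| = |S1| − |S1∩S2| = 49 − 15 = 34.00.

34.00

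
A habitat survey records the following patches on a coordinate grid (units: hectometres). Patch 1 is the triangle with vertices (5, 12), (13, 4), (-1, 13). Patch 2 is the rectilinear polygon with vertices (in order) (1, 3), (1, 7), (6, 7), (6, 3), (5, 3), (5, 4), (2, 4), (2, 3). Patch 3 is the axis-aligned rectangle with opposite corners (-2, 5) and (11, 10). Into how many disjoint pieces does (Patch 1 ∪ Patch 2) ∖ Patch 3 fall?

(Patch 1 ∪ Patch 2) ∖ Patch 3 splits into 3 disjoint pieces (area 0.7143, area 10, area 7).

3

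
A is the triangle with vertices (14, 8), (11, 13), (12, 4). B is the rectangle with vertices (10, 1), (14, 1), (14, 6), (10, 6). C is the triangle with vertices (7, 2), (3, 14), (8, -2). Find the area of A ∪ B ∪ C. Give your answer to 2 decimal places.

31.78

By inclusion–exclusion:
Individual areas: |A| = 11, |B| = 20, |C| = 2.
|A∩B| = 1.2222.
|A∩C| = 0.
|B∩C| = 0.
|A∩B∩C| = 0.
|A ∪ B ∪ C| = 33 − 1.2222 + 0 = 31.78.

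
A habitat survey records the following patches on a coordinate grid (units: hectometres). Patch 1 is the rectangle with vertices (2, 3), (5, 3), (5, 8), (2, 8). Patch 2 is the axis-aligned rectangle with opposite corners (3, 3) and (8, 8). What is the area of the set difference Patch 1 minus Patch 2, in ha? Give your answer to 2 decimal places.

5.00

|Patch 1∩Patch 2|: x∈[3,5], y∈[3,8] → 2·5 = 10.
|Patch 1| = 15.
|Patch 1 ∖ Patch 2| = |Patch 1| − |Patch 1∩Patch 2| = 15 − 10 = 5.00.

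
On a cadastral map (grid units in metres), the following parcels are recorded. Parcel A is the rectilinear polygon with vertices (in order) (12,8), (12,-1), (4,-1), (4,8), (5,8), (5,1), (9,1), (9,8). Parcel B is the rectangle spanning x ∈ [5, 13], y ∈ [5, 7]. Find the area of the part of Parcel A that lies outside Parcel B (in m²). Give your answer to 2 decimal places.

|Parcel A| = 44, |Parcel A∩Parcel B| = 6.
|Parcel A ∖ Parcel B| = |Parcel A| − |Parcel A∩Parcel B| = 44 − 6 = 38.00.

38.00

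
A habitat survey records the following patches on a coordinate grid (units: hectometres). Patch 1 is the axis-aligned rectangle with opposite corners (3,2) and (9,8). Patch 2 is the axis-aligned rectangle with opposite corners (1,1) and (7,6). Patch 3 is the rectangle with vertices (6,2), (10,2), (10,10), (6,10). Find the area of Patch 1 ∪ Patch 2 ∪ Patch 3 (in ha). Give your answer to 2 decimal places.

64.00

By inclusion–exclusion:
Individual areas: |Patch 1| = 36, |Patch 2| = 30, |Patch 3| = 32.
|Patch 1∩Patch 2|: x∈[3,7], y∈[2,6] → 4·4 = 16.
|Patch 1∩Patch 3|: x∈[6,9], y∈[2,8] → 3·6 = 18.
|Patch 2∩Patch 3|: x∈[6,7], y∈[2,6] → 1·4 = 4.
|Patch 1∩Patch 2∩Patch 3| = 4.
|Patch 1 ∪ Patch 2 ∪ Patch 3| = 98 − 38 + 4 = 64.00.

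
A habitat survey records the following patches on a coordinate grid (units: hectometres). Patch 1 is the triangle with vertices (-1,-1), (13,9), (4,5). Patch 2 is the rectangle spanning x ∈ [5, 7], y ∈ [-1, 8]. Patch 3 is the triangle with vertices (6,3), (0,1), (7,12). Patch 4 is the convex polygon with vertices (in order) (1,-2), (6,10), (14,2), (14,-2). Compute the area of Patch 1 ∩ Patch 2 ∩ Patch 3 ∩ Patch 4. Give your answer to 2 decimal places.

The intersection is the polygon with vertices (6.338,6.039), (6.121,4.086), (5,3.286), (5,5.444).
By the shoelace formula its area is 2.45.

2.45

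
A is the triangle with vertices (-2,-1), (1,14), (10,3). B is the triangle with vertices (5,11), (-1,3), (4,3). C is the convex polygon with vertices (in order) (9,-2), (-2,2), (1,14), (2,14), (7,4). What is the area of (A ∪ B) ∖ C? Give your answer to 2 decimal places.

|A ∪ B| = 84.5046.
|(A ∪ B) ∩ C| = 67.411.
|(A ∪ B) ∖ C| = 84.5046 − 67.411 = 17.09.

17.09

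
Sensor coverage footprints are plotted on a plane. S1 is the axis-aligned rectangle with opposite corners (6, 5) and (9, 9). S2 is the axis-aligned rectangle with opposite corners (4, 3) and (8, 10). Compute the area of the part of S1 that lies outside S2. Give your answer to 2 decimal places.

4.00

|S1∩S2|: x∈[6,8], y∈[5,9] → 2·4 = 8.
|S1| = 12.
|S1 ∖ S2| = |S1| − |S1∩S2| = 12 − 8 = 4.00.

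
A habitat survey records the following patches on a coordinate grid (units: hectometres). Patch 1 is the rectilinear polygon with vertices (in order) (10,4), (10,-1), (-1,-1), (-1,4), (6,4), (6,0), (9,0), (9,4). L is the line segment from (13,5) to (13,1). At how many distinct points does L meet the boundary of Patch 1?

The segment lies entirely outside Patch 1 and never meets its boundary.

0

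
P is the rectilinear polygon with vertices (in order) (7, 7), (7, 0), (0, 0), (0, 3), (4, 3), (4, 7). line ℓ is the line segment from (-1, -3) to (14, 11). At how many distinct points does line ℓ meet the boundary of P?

The segment meets the boundary at (7,4.467), (2.214,0).

2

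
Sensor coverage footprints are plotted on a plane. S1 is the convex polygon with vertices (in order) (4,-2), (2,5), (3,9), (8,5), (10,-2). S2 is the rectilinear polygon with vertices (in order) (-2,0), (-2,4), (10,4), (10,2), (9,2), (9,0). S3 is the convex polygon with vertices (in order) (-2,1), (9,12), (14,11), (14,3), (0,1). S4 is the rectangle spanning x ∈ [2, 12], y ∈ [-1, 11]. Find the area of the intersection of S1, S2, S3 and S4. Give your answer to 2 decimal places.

The intersection is the polygon with vertices (8.784,2.255), (3.02,1.431), (2.286,4), (8.286,4).
By the shoelace formula its area is 12.94.

12.94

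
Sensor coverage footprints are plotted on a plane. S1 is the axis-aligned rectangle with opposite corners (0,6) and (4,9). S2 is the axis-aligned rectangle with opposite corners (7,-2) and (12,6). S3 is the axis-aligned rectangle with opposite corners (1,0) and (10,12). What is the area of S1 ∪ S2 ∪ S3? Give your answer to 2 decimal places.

By inclusion–exclusion:
Individual areas: |S1| = 12, |S2| = 40, |S3| = 108.
|S1∩S2| = 0 (no overlap).
|S1∩S3|: x∈[1,4], y∈[6,9] → 3·3 = 9.
|S2∩S3|: x∈[7,10], y∈[0,6] → 3·6 = 18.
|S1∩S2∩S3| = 0.
|S1 ∪ S2 ∪ S3| = 160 − 27 + 0 = 133.00.

133.00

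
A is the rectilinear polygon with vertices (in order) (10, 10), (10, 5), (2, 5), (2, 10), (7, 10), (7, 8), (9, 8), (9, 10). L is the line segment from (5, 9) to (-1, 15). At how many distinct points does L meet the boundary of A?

The segment meets the boundary at (4,10).

1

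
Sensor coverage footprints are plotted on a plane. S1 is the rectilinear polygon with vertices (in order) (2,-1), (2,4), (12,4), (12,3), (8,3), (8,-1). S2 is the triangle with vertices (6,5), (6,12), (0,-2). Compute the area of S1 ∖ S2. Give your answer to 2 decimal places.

|S1| = 34, |S1∩S2| = 5.381.
|S1 ∖ S2| = |S1| − |S1∩S2| = 34 − 5.381 = 28.62.

28.62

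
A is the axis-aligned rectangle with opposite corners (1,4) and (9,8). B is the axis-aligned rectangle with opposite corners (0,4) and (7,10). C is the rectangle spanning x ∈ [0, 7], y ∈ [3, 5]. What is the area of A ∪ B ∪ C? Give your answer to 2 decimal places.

By inclusion–exclusion:
Individual areas: |A| = 32, |B| = 42, |C| = 14.
|A∩B|: x∈[1,7], y∈[4,8] → 6·4 = 24.
|A∩C|: x∈[1,7], y∈[4,5] → 6·1 = 6.
|B∩C|: x∈[0,7], y∈[4,5] → 7·1 = 7.
|A∩B∩C| = 6.
|A ∪ B ∪ C| = 88 − 37 + 6 = 57.00.

57.00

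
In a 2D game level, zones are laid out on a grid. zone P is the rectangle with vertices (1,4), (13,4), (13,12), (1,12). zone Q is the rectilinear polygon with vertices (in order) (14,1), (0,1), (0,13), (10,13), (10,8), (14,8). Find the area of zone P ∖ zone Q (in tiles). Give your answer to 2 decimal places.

|zone P| = 96, |zone P∩zone Q| = 84.
|zone P ∖ zone Q| = |zone P| − |zone P∩zone Q| = 96 − 84 = 12.00.

12.00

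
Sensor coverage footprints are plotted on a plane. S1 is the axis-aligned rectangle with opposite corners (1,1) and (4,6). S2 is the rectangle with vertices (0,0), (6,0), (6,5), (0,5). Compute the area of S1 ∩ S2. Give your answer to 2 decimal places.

12.00

|S1∩S2|: x∈[1,4], y∈[1,5] → 3·4 = 12.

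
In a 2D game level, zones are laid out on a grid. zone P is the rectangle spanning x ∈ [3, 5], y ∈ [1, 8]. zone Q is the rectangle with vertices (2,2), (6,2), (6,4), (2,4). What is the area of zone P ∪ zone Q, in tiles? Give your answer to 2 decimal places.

18.00

By inclusion–exclusion:
Individual areas: |zone P| = 14, |zone Q| = 8.
|zone P∩zone Q|: x∈[3,5], y∈[2,4] → 2·2 = 4.
|zone P ∪ zone Q| = 22 − 4 = 18.00.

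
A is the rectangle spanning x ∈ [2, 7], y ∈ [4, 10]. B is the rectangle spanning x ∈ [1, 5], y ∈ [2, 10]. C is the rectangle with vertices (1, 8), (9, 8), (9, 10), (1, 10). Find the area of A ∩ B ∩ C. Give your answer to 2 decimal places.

The intersection is the polygon with vertices (5,8), (2,8), (2,10), (5,10).
By the shoelace formula its area is 6.00.

6.00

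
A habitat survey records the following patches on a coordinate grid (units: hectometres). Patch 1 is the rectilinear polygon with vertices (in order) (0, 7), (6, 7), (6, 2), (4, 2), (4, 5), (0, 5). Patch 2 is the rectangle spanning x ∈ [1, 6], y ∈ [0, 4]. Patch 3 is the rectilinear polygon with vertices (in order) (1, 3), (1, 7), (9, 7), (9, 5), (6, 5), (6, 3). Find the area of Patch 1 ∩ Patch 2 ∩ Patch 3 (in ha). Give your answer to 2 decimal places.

2.00

The intersection is the polygon with vertices (4,4), (6,4), (6,3), (4,3).
By the shoelace formula its area is 2.00.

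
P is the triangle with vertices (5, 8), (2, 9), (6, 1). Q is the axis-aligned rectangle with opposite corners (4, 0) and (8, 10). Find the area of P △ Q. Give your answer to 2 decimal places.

|P| = 10, |Q| = 40, |P∩Q| = 6.6667.
|P △ Q| = |P| + |Q| − 2·|P∩Q| = 10 + 40 − 13.3333 = 36.67.

36.67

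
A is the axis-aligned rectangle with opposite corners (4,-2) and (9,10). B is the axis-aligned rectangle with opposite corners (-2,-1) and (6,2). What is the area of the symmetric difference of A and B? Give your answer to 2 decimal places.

|A∩B|: x∈[4,6], y∈[-1,2] → 2·3 = 6.
|A △ B| = |A| + |B| − 2·|A∩B| = 60 + 24 − 12 = 72.00.

72.00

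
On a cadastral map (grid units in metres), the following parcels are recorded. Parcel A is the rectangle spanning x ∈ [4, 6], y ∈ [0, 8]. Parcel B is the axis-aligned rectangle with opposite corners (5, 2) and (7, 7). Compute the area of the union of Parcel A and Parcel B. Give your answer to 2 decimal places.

21.00

By inclusion–exclusion:
Individual areas: |Parcel A| = 16, |Parcel B| = 10.
|Parcel A∩Parcel B|: x∈[5,6], y∈[2,7] → 1·5 = 5.
|Parcel A ∪ Parcel B| = 26 − 5 = 21.00.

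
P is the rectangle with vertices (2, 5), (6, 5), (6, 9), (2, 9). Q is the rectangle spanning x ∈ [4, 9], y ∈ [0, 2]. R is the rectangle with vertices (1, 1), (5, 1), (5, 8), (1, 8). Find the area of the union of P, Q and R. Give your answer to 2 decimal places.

44.00

By inclusion–exclusion:
Individual areas: |P| = 16, |Q| = 10, |R| = 28.
|P∩Q| = 0 (no overlap).
|P∩R|: x∈[2,5], y∈[5,8] → 3·3 = 9.
|Q∩R|: x∈[4,5], y∈[1,2] → 1·1 = 1.
|P∩Q∩R| = 0.
|P ∪ Q ∪ R| = 54 − 10 + 0 = 44.00.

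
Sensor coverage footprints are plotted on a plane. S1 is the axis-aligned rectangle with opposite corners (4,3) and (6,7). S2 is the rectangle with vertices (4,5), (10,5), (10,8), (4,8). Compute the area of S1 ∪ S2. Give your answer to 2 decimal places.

By inclusion–exclusion:
Individual areas: |S1| = 8, |S2| = 18.
|S1∩S2|: x∈[4,6], y∈[5,7] → 2·2 = 4.
|S1 ∪ S2| = 26 − 4 = 22.00.

22.00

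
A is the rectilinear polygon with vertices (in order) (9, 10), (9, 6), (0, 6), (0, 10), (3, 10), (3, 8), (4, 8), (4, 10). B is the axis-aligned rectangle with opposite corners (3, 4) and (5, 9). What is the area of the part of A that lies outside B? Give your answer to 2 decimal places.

|A| = 34, |A∩B| = 5.
|A ∖ B| = |A| − |A∩B| = 34 − 5 = 29.00.

29.00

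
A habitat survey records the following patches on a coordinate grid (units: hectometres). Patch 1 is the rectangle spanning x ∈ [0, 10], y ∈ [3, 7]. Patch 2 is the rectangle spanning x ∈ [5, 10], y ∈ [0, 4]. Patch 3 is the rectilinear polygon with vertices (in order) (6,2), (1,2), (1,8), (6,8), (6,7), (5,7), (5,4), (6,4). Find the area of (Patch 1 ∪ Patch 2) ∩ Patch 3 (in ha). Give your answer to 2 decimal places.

18.00

|Patch 1 ∪ Patch 2| = 55.
|(Patch 1 ∪ Patch 2) ∩ Patch 3| = 18.00.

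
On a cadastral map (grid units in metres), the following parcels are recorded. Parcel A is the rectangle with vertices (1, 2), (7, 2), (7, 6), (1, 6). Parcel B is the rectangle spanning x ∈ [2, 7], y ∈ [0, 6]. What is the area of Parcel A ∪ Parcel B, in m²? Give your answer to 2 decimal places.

34.00

By inclusion–exclusion:
Individual areas: |Parcel A| = 24, |Parcel B| = 30.
|Parcel A∩Parcel B|: x∈[2,7], y∈[2,6] → 5·4 = 20.
|Parcel A ∪ Parcel B| = 54 − 20 = 34.00.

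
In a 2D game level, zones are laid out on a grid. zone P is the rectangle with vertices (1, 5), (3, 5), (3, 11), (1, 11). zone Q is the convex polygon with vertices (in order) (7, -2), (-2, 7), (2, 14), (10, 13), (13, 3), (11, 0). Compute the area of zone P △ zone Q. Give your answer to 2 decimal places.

|zone P| = 12, |zone Q| = 152.5, |zone P∩zone Q| = 12.
|zone P △ zone Q| = |zone P| + |zone Q| − 2·|zone P∩zone Q| = 12 + 152.5 − 24 = 140.50.

140.50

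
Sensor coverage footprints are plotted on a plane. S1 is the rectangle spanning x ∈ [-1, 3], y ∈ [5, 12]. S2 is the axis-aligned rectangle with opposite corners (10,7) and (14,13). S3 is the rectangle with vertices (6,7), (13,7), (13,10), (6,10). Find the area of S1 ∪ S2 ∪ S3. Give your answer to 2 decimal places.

By inclusion–exclusion:
Individual areas: |S1| = 28, |S2| = 24, |S3| = 21.
|S1∩S2| = 0 (no overlap).
|S1∩S3| = 0 (no overlap).
|S2∩S3|: x∈[10,13], y∈[7,10] → 3·3 = 9.
|S1∩S2∩S3| = 0.
|S1 ∪ S2 ∪ S3| = 73 − 9 + 0 = 64.00.

64.00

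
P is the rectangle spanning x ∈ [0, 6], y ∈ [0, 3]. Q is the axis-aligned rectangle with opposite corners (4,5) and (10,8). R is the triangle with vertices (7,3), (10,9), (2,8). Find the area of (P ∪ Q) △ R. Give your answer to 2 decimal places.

|P ∪ Q| = 36.
|(P ∪ Q) ∩ R| = 13.75.
|(P ∪ Q) △ R| = 36 + 22.5 − 27.5 = 31.00.

31.00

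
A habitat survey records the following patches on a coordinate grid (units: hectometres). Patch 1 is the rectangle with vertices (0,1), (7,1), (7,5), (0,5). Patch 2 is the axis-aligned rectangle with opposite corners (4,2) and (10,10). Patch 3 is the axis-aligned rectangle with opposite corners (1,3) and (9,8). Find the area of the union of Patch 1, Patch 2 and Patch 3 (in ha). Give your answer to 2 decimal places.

By inclusion–exclusion:
Individual areas: |Patch 1| = 28, |Patch 2| = 48, |Patch 3| = 40.
|Patch 1∩Patch 2|: x∈[4,7], y∈[2,5] → 3·3 = 9.
|Patch 1∩Patch 3|: x∈[1,7], y∈[3,5] → 6·2 = 12.
|Patch 2∩Patch 3|: x∈[4,9], y∈[3,8] → 5·5 = 25.
|Patch 1∩Patch 2∩Patch 3| = 6.
|Patch 1 ∪ Patch 2 ∪ Patch 3| = 116 − 46 + 6 = 76.00.

76.00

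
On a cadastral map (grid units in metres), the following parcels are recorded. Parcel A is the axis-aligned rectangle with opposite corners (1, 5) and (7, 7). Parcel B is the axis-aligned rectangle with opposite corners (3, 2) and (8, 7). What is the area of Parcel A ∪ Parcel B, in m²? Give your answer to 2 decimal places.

By inclusion–exclusion:
Individual areas: |Parcel A| = 12, |Parcel B| = 25.
|Parcel A∩Parcel B|: x∈[3,7], y∈[5,7] → 4·2 = 8.
|Parcel A ∪ Parcel B| = 37 − 8 = 29.00.

29.00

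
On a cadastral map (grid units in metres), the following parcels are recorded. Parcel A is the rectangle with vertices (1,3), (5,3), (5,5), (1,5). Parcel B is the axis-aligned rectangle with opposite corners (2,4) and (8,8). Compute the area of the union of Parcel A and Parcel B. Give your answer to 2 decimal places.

By inclusion–exclusion:
Individual areas: |Parcel A| = 8, |Parcel B| = 24.
|Parcel A∩Parcel B|: x∈[2,5], y∈[4,5] → 3·1 = 3.
|Parcel A ∪ Parcel B| = 32 − 3 = 29.00.

29.00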